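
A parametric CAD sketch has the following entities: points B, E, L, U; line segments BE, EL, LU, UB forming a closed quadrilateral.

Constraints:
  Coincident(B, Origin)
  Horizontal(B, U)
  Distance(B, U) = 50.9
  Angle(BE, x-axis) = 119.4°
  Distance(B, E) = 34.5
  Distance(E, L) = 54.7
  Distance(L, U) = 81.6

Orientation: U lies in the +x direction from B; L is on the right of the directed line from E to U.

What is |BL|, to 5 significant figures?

36.052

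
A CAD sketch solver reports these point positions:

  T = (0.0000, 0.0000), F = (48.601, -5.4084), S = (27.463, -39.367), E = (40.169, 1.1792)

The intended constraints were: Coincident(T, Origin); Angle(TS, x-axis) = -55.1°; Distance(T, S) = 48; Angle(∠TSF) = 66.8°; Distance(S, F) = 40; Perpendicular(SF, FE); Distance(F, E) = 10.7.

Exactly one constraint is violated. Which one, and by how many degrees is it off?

Perpendicular(SF, FE) — off by 6.10°.

T = (0.00, 0.00) ✓; TS at -55.10° ✓; |TS| = 48.00 ✓; ∠TSF = 66.80° ✓; |SF| = 40.00 ✓; ∠(SF, FE) = 83.90° ✗; |FE| = 10.70 ✓.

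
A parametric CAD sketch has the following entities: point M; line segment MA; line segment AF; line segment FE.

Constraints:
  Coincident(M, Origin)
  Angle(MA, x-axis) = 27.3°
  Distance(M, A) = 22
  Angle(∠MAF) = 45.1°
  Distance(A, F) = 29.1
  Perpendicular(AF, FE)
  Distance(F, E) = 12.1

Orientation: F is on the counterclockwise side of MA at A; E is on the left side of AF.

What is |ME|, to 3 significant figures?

14.0

∠MAF = 45.1°, so AF runs at 27.3° + (180° − 45.1°) = 162° from the x-axis; with |AF| = 29.1, F = A + 29.1·(cos 162°, sin 162°) = (-8.16, 19.0). The perpendicularity gives FE at right angles to AF; with |FE| = 12.1 on the left of AF, E = F + 12.1·(-0.306, -0.952) = (-11.9, 7.47). Then |ME| = |E − M| = 14.0.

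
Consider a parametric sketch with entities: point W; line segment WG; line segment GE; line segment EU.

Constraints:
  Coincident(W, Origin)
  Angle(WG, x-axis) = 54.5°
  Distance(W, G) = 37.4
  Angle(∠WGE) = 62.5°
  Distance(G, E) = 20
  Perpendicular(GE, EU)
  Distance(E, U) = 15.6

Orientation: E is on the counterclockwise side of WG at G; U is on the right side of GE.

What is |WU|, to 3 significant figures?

48.9

∠WGE = 62.5°, so GE runs at 54.5° + (180° − 62.5°) = 172° from the x-axis; with |GE| = 20.0, E = G + 20.0·(cos 172°, sin 172°) = (1.91, 33.2). The perpendicularity gives EU at right angles to GE; with |EU| = 15.6 on the right of GE, U = E + 15.6·(0.139, 0.990) = (4.08, 48.7). Then |WU| = |U − W| = 48.9.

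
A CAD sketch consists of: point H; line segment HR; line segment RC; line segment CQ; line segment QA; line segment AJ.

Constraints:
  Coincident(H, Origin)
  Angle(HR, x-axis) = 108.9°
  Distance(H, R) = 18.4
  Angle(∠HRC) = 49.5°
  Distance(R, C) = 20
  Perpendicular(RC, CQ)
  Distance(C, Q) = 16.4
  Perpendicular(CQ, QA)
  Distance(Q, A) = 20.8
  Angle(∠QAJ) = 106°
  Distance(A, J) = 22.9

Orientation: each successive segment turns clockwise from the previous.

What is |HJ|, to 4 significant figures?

27.34

CQ is perpendicular to QA, so QA runs at 158.4°; with |QA| = 20.8, A = (-12.74, 2.454). ∠QAJ = 106.0° gives AJ at 84.40° from the x-axis; with |AJ| = 22.9, J = (-10.51, 25.24). Then |HJ| = |J − H| = 27.34.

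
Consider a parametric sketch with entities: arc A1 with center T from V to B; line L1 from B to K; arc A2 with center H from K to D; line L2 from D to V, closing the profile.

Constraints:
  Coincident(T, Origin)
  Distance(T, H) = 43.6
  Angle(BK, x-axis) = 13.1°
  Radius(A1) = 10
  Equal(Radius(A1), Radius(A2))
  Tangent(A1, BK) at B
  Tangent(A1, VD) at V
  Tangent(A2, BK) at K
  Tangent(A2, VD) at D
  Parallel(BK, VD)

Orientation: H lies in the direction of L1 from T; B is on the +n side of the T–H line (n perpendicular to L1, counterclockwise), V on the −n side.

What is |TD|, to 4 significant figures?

44.73

The slot axis is L1's direction at 13.1°, so u = (cos 13.1°, sin 13.1°) = (0.9740, 0.2267) and n = (−sin 13.1°, cos 13.1°) = (-0.2267, 0.9740). T is at the origin and H lies 43.6 along u from T, so H = 43.6·u = (42.47, 9.882). Tangency of A1 to both parallel lines with radius 10.0 puts B and V at T ± 10.0·n: B = (-2.267, 9.740), V = (2.267, -9.740). Equal radii place K and D the same way about H: K = H + 10.0·n = (40.20, 19.62), D = H − 10.0·n = (44.73, 0.1422). Then |TD| = |D − T| = 44.73.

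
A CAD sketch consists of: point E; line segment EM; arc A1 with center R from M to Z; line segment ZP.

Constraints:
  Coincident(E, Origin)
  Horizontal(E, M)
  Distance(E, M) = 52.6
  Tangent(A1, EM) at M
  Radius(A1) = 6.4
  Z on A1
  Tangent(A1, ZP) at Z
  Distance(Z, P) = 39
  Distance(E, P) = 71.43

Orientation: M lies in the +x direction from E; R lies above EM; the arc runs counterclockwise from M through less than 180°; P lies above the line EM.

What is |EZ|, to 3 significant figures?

59.4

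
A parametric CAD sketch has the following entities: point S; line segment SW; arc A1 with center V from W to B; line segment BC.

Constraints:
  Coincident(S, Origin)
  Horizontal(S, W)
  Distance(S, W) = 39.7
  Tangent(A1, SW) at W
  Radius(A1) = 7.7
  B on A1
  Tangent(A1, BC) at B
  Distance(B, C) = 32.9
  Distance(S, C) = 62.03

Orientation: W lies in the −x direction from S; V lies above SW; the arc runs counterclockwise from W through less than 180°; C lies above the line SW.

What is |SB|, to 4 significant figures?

34.53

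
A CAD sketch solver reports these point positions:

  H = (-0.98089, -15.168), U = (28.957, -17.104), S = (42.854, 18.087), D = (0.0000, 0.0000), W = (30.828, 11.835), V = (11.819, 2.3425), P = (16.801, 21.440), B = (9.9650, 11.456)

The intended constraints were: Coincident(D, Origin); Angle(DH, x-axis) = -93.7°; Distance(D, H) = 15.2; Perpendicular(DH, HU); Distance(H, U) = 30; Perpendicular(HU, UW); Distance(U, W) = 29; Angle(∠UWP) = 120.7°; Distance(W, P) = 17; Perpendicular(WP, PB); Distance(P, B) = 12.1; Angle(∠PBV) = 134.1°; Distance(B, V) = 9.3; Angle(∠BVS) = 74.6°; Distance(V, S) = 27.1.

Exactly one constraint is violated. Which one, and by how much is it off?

Distance(V, S) = 27.1 — off by 7.70.

D = (0.00, 0.00) ✓; DH at -93.70° ✓; |DH| = 15.20 ✓; ∠(DH, HU) = 90.00° ✓; |HU| = 30.00 ✓; ∠(HU, UW) = 90.00° ✓; |UW| = 29.00 ✓; ∠UWP = 120.7° ✓; |WP| = 17.00 ✓; ∠(WP, PB) = 90.00° ✓; |PB| = 12.10 ✓; ∠PBV = 134.1° ✓; |BV| = 9.300 ✓; ∠BVS = 74.60° ✓; |VS| = 34.80 ✗.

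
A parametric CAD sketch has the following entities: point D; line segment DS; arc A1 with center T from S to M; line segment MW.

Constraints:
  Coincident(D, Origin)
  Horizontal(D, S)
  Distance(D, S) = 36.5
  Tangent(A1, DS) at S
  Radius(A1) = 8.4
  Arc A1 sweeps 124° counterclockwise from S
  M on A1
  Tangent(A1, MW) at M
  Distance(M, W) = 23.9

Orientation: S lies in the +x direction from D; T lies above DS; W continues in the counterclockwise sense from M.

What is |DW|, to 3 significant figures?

44.6

On A1, S sits at bearing -90° from T; a 124° counterclockwise sweep puts M at bearing 34°, so M = T + 8.4·(cos 34°, sin 34°) = (43.5, 13.1). A1 meets MW tangentially, so TM is at right angles to MW, so MW runs along (−sin 34°, cos 34°); with |MW| = 23.9, W = (30.1, 32.9). Then |DW| = |W − D| = 44.6.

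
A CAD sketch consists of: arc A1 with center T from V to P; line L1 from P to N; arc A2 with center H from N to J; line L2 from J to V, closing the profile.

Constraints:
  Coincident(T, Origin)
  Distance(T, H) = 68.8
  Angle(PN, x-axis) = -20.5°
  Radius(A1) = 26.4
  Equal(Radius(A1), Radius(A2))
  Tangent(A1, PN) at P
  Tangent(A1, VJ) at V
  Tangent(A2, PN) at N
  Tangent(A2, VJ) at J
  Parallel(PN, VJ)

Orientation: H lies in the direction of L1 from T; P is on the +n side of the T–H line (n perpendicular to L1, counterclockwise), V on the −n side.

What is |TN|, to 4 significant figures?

73.69

Tangency of A1 to both parallel lines with radius 26.4 puts P and V at T ± 26.4·n: P = (9.245, 24.73), V = (-9.245, -24.73). Equal radii place N and J the same way about H: N = H + 26.4·n = (73.69, 0.6339), J = H − 26.4·n = (55.20, -48.82). Then |TN| = |N − T| = 73.69.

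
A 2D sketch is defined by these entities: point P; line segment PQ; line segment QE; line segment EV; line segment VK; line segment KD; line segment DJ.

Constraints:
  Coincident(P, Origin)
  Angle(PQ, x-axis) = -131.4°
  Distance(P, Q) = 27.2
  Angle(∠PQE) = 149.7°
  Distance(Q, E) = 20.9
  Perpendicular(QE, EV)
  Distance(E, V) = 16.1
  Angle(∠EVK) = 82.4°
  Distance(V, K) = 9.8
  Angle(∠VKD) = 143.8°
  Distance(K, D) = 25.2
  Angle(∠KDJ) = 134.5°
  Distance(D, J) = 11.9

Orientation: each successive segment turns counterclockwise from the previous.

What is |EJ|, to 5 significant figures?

31.591

P is at the origin; PQ runs at -131.4° with length 27.2, so Q = (-17.988, -20.403). ∠PQE = 149.7° gives QE at -101.10° from the x-axis; with |QE| = 20.9, E = (-22.011, -40.912). QE is perpendicular to EV, so EV runs at -11.100°; with |EV| = 16.1, V = (-6.2126, -44.012). ∠EVK = 82.4° gives VK at 86.500° from the x-axis; with |VK| = 9.8, K = (-5.6143, -34.230). ∠VKD = 143.8° gives KD at 122.70° from the x-axis; with |KD| = 25.2, D = (-19.228, -13.024). ∠KDJ = 134.5° gives DJ at 168.20° from the x-axis; with |DJ| = 11.9, J = (-30.877, -10.590). Then |EJ| = |J − E| = 31.591.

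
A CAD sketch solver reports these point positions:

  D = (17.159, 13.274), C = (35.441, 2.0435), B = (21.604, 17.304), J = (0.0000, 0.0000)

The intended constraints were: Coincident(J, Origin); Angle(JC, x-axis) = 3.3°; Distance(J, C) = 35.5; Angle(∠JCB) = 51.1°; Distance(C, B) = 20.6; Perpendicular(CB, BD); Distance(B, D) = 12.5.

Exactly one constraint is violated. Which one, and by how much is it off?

Distance(B, D) = 12.5 — off by 6.50.

J = (0.00, 0.00) ✓; JC at 3.300° ✓; |JC| = 35.50 ✓; ∠JCB = 51.10° ✓; |CB| = 20.60 ✓; ∠(CB, BD) = 90.00° ✓; |BD| = 6.000 ✗.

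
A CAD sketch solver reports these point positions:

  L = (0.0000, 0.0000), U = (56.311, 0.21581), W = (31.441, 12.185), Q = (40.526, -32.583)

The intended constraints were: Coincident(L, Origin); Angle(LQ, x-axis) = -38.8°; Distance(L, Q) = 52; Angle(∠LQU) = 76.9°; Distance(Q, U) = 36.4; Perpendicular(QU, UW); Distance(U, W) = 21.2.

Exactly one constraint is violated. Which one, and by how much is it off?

Distance(U, W) = 21.2 — off by 6.40.

L = (0.00, 0.00) ✓; LQ at -38.80° ✓; |LQ| = 52.00 ✓; ∠LQU = 76.90° ✓; |QU| = 36.40 ✓; ∠(QU, UW) = 90.00° ✓; |UW| = 27.60 ✗.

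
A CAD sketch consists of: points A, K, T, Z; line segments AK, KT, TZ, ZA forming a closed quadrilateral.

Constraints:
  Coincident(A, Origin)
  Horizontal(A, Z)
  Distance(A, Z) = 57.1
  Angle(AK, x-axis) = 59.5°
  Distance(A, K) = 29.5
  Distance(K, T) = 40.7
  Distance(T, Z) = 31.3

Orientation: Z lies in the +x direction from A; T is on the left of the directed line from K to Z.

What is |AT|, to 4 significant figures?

63.48

A is at the origin; AZ is horizontal with |AZ| = 57.1 and Z in +x, so Z = (57.1, 0). AK runs at 59.5° with |AK| = 29.5, so K = (14.97, 25.42). T is determined by |KT| = 40.7 and |TZ| = 31.3 together: it lies at the intersection of circle(K, 40.7) and circle(Z, 31.3). With |KZ| = 49.20, the foot of the radical line on KZ is 31.48 from K and the perpendicular offset is √(40.7² − 31.48²) = 25.80. Taking the left-of-KZ solution: T = (55.25, 31.25).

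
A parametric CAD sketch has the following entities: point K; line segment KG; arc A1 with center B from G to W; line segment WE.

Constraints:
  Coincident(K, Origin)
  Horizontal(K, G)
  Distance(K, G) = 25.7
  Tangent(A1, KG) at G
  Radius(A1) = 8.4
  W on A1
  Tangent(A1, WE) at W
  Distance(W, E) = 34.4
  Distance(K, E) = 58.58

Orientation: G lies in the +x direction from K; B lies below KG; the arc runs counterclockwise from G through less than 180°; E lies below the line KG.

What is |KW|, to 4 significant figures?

24.37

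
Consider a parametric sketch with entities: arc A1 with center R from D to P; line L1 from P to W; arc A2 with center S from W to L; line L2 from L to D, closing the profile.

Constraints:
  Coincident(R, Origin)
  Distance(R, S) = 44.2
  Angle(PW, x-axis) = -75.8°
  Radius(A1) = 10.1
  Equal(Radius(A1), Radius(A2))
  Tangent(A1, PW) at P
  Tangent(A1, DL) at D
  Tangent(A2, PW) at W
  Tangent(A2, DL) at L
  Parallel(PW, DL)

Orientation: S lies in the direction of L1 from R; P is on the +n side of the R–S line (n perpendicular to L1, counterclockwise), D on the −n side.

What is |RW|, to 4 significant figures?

45.34

The slot axis is L1's direction at -75.8°, so u = (cos -75.8°, sin -75.8°) = (0.2453, -0.9694) and n = (−sin -75.8°, cos -75.8°) = (0.9694, 0.2453). R is at the origin and S lies 44.2 along u from R, so S = 44.2·u = (10.84, -42.85). Tangency of A1 to both parallel lines with radius 10.1 puts P and D at R ± 10.1·n: P = (9.791, 2.478), D = (-9.791, -2.478). Equal radii place W and L the same way about S: W = S + 10.1·n = (20.63, -40.37), L = S − 10.1·n = (1.051, -45.33). Then |RW| = |W − R| = 45.34.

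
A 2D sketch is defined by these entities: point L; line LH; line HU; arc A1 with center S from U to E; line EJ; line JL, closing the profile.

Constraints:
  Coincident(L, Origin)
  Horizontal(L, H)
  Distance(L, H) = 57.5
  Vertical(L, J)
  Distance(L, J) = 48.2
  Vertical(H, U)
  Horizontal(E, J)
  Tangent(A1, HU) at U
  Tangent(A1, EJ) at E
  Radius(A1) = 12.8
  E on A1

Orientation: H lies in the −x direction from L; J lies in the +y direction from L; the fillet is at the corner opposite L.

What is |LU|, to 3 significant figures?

67.5

The virtual corner opposite L is at (-57.5, 48.2). A1 meets HU tangentially, so SU is at right angles to HU and tangency of A1 to EJ means the radius SE is perpendicular to EJ, with radius 12.8, so the center S sits 12.8 in from both sides at S = (-44.7, 35.4). That places the tangent points at U = (-57.5, 35.4) on HU and E = (-44.7, 48.2) on EJ. Then |LU| = |U − L| = 67.5.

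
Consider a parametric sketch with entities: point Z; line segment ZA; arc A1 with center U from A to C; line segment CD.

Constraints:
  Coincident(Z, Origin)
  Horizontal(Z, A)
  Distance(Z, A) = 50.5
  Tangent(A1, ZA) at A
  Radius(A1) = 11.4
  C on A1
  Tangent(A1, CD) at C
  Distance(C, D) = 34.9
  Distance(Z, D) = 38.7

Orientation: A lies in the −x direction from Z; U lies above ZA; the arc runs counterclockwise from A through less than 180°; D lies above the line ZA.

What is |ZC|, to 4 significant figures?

41.58

Checks: Z = (0.00, 0.00) ✓; |ZA| = 50.50 ✓; |UC| = 11.40 ✓; ∠(UC, CD) = 90.00° ✓; |CD| = 34.90 ✓; |ZD| = 38.70 ✓.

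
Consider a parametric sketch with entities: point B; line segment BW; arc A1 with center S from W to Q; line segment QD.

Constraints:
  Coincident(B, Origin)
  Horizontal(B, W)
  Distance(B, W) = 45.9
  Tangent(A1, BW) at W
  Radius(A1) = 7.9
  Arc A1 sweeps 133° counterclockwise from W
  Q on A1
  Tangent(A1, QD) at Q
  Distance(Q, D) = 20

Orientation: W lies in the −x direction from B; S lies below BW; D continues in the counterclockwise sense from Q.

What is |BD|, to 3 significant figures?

47.2

On A1, W sits at bearing 90° from S; a 133° counterclockwise sweep puts Q at bearing 223°, so Q = S + 7.9·(cos 223°, sin 223°) = (-51.7, -13.3). Tangency of A1 to QD means the radius SQ is perpendicular to QD, so QD runs along (−sin 223°, cos 223°); with |QD| = 20.0, D = (-38.0, -27.9). Then |BD| = |D − B| = 47.2.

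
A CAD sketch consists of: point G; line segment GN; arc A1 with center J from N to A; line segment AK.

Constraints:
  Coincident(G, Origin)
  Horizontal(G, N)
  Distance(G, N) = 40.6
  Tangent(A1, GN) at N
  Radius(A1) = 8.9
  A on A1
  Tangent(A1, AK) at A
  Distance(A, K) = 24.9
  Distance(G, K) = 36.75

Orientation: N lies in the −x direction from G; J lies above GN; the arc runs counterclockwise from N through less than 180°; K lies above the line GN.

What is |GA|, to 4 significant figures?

32.82

Checks: ∠(JN, NG) = 90.00° ✓; |JN| = 8.900 ✓; |JA| = 8.900 ✓; ∠(JA, AK) = 90.00° ✓; |AK| = 24.90 ✓; |GK| = 36.75 ✓.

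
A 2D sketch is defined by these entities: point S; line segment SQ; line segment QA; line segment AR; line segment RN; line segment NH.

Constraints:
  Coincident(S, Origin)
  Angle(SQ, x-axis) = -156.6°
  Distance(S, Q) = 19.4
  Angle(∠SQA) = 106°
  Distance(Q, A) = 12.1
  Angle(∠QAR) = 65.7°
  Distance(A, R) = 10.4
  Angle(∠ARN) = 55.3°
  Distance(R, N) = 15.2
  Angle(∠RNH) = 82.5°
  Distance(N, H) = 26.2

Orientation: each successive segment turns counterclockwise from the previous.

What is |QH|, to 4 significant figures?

27.80

S is at the origin; SQ runs at -156.6° with length 19.4, so Q = (-17.80, -7.705). ∠SQA = 106.0° gives QA at -82.60° from the x-axis; with |QA| = 12.1, A = (-16.25, -19.70). ∠QAR = 65.7° gives AR at 31.70° from the x-axis; with |AR| = 10.4, R = (-7.398, -14.24). ∠ARN = 55.3° gives RN at 156.4° from the x-axis; with |RN| = 15.2, N = (-21.33, -8.154). ∠RNH = 82.5° gives NH at -106.1° from the x-axis; with |NH| = 26.2, H = (-28.59, -33.33). Then |QH| = |H − Q| = 27.80.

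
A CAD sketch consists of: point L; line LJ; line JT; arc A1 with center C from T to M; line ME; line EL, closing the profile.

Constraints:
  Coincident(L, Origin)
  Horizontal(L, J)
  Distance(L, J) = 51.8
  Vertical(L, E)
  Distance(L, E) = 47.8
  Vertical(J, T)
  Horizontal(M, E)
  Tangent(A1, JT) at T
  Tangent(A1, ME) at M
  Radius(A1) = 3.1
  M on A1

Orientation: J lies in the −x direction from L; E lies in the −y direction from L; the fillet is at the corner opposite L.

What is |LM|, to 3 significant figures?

68.2

The virtual corner opposite L is at (-51.8, -47.8). The tangent condition forces CT to be normal to JT and tangency of A1 to ME means the radius CM is perpendicular to ME, with radius 3.1, so the center C sits 3.1 in from both sides at C = (-48.7, -44.7). That places the tangent points at T = (-51.8, -44.7) on JT and M = (-48.7, -47.8) on ME. Then |LM| = |M − L| = 68.2.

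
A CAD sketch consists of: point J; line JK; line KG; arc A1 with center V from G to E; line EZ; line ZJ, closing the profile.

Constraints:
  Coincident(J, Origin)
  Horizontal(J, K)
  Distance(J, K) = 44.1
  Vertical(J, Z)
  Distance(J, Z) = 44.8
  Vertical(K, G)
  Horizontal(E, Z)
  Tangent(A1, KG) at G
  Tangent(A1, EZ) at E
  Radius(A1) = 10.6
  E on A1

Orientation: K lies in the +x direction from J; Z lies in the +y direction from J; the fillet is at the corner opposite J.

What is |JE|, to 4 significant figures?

55.94

J is at the origin; JK is horizontal with |JK| = 44.1 and K on the +x side, so K = (44.10, 0.000). J and Z share the same x with |JZ| = 44.8 and Z on the +y side, so Z = (0.000, 44.80). The virtual corner opposite J is at (44.10, 44.80). Tangency of A1 to KG means the radius VG is perpendicular to KG and the tangent condition forces VE to be normal to EZ, with radius 10.6, so the center V sits 10.6 in from both sides at V = (33.50, 34.20). That places the tangent points at G = (44.10, 34.20) on KG and E = (33.50, 44.80) on EZ. Then |JE| = |E − J| = 55.94.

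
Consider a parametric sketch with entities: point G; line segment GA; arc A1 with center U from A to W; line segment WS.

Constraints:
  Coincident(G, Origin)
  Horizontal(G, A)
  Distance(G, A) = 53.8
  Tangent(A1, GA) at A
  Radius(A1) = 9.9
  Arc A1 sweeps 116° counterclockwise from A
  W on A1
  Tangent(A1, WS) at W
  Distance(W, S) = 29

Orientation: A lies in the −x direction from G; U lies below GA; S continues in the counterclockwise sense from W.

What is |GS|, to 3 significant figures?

64.2

G is at the origin; G and A share the same y with |GA| = 53.8 and A on the −x side, so A = (-53.8, 0.00). The tangent condition forces UA to be normal to GA, so U = A + (0, -9.9) = (-53.8, -9.90). On A1, A sits at bearing 90° from U; a 116° counterclockwise sweep puts W at bearing 206°, so W = U + 9.9·(cos 206°, sin 206°) = (-62.7, -14.2). The tangent condition forces UW to be normal to WS, so WS runs along (−sin 206°, cos 206°); with |WS| = 29.0, S = (-50.0, -40.3). Then |GS| = |S − G| = 64.2.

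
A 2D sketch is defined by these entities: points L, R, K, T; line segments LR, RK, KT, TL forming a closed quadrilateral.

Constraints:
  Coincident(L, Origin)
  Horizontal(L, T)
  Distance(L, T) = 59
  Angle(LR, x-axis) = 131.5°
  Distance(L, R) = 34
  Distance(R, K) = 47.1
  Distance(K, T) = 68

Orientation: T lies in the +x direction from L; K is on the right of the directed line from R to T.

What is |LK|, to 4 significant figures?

19.82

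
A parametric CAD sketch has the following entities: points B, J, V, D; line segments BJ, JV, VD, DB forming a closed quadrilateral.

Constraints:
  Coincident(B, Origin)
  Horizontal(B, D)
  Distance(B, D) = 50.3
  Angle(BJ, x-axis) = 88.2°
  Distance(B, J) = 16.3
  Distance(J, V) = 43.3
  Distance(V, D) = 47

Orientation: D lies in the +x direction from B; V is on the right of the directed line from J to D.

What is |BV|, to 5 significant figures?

27.967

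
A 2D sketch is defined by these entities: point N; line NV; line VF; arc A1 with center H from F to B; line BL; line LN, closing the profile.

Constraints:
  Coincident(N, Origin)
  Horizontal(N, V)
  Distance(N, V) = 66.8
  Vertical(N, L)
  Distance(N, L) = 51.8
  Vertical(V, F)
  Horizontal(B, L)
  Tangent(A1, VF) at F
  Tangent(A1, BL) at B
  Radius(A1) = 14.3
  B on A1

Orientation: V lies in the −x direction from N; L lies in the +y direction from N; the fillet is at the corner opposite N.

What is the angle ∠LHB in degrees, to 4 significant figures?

74.76°

The virtual corner opposite N is at (-66.80, 51.80). The tangent condition forces HF to be normal to VF and since A1 is tangent to BL there, HB ⟂ BL, with radius 14.3, so the center H sits 14.3 in from both sides at H = (-52.50, 37.50). That places the tangent points at F = (-66.80, 37.50) on VF and B = (-52.50, 51.80) on BL. Then cos ∠LHB = HL·HB / (|HL||HB|), giving 74.76°.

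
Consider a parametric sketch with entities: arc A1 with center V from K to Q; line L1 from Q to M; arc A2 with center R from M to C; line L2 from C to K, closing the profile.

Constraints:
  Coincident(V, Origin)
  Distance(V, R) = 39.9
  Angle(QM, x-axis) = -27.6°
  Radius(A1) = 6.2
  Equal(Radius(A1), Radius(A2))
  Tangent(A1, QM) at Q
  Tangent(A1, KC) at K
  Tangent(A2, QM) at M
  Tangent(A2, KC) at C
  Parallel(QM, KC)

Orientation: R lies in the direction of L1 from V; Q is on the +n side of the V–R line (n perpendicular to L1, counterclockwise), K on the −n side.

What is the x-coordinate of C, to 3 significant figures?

32.5

The slot axis is L1's direction at -27.6°, so u = (cos -27.6°, sin -27.6°) = (0.886, -0.463) and n = (−sin -27.6°, cos -27.6°) = (0.463, 0.886). V is at the origin and R lies 39.9 along u from V, so R = 39.9·u = (35.4, -18.5). Tangency of A1 to both parallel lines with radius 6.2 puts Q and K at V ± 6.2·n: Q = (2.87, 5.49), K = (-2.87, -5.49). Equal radii place M and C the same way about R: M = R + 6.2·n = (38.2, -13.0), C = R − 6.2·n = (32.5, -24.0). So C.x = 32.5.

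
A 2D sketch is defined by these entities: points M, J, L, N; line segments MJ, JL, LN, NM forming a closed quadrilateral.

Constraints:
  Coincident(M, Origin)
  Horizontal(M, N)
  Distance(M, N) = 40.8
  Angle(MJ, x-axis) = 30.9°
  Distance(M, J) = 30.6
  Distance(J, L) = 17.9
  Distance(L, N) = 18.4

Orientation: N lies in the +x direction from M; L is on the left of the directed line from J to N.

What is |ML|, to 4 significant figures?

47.58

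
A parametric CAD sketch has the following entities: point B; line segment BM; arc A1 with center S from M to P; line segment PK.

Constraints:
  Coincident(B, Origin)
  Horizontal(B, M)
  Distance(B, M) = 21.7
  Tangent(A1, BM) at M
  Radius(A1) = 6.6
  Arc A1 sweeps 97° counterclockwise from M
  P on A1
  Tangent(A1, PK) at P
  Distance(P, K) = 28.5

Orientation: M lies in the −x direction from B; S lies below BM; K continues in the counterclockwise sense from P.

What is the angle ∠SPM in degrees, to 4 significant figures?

41.50°

Since A1 is tangent to BM there, SM ⟂ BM, so S = M + (0, -6.6) = (-21.70, -6.600). On A1, M sits at bearing 90° from S; a 97° counterclockwise sweep puts P at bearing 187°, so P = S + 6.6·(cos 187°, sin 187°) = (-28.25, -7.404). Then cos ∠SPM = PS·PM / (|PS||PM|), giving 41.50°.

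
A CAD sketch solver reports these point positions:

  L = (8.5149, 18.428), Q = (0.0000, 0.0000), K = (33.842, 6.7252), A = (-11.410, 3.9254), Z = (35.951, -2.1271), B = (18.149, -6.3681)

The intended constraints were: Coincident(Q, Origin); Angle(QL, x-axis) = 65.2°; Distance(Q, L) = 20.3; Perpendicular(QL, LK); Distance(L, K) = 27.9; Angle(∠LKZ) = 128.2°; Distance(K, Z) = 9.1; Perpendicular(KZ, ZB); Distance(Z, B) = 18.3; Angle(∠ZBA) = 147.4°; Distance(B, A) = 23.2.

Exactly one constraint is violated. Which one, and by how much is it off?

Distance(B, A) = 23.2 — off by 8.10.

Q = (0.00, 0.00) ✓; QL at 65.20° ✓; |QL| = 20.30 ✓; ∠(QL, LK) = 90.00° ✓; |LK| = 27.90 ✓; ∠LKZ = 128.2° ✓; |KZ| = 9.100 ✓; ∠(KZ, ZB) = 90.00° ✓; |ZB| = 18.30 ✓; ∠ZBA = 147.4° ✓; |BA| = 31.30 ✗.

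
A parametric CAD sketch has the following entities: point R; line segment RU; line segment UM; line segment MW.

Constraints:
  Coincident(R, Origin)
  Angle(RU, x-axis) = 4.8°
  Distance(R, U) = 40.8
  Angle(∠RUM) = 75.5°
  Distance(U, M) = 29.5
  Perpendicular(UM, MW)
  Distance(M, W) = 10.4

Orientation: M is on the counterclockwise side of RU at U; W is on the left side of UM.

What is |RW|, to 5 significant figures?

34.910

R is at the origin; RU runs at 4.8° with length 40.8, so U = 40.8·(cos 4.8°, sin 4.8°) = (40.657, 3.4141). ∠RUM = 75.5°, so UM runs at 4.8° + (180° − 75.5°) = 109.30° from the x-axis; with |UM| = 29.5, M = U + 29.5·(cos 109.30°, sin 109.30°) = (30.907, 31.256). UM is perpendicular to MW; with |MW| = 10.4 on the left of UM, W = M + 10.4·(-0.94380, -0.33051) = (21.091, 27.819). Then |RW| = |W − R| = 34.910.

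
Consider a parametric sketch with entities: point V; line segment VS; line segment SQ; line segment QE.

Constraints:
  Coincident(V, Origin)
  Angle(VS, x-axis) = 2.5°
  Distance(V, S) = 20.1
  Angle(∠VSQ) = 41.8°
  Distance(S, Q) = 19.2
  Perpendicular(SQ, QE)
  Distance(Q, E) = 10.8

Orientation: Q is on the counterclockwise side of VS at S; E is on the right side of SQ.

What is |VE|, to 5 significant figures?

24.562

∠VSQ = 41.8°, so SQ runs at 2.5° + (180° − 41.8°) = 140.70° from the x-axis; with |SQ| = 19.2, Q = S + 19.2·(cos 140.70°, sin 140.70°) = (5.2231, 13.038). SQ is perpendicular to QE; with |QE| = 10.8 on the right of SQ, E = Q + 10.8·(0.63338, 0.77384) = (12.064, 21.395). Then |VE| = |E − V| = 24.562.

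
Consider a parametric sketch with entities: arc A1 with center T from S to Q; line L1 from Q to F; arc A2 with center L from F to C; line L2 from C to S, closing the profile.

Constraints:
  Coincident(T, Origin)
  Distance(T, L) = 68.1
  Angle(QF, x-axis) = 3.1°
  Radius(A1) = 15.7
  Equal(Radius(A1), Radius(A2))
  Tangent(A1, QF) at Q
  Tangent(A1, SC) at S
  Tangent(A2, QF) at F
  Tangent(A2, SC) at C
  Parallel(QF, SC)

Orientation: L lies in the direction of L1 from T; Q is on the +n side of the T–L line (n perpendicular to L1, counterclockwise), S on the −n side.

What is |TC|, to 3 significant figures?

69.9

The slot axis is L1's direction at 3.1°, so u = (cos 3.1°, sin 3.1°) = (0.999, 0.0541) and n = (−sin 3.1°, cos 3.1°) = (-0.0541, 0.999). T is at the origin and L lies 68.1 along u from T, so L = 68.1·u = (68.0, 3.68). Tangency of A1 to both parallel lines with radius 15.7 puts Q and S at T ± 15.7·n: Q = (-0.849, 15.7), S = (0.849, -15.7). Equal radii place F and C the same way about L: F = L + 15.7·n = (67.2, 19.4), C = L − 15.7·n = (68.8, -12.0). Then |TC| = |C − T| = 69.9.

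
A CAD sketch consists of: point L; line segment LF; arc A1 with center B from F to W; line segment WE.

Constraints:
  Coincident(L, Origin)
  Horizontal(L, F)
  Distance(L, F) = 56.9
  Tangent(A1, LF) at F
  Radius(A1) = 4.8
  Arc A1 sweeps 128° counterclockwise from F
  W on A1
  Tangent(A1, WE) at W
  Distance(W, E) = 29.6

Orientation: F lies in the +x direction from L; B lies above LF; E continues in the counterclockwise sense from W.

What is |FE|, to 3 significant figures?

34.3

On A1, F sits at bearing -90° from B; a 128° counterclockwise sweep puts W at bearing 38°, so W = B + 4.8·(cos 38°, sin 38°) = (60.7, 7.76). Since A1 is tangent to WE there, BW ⟂ WE, so WE runs along (−sin 38°, cos 38°); with |WE| = 29.6, E = (42.5, 31.1). Then |FE| = |E − F| = 34.3.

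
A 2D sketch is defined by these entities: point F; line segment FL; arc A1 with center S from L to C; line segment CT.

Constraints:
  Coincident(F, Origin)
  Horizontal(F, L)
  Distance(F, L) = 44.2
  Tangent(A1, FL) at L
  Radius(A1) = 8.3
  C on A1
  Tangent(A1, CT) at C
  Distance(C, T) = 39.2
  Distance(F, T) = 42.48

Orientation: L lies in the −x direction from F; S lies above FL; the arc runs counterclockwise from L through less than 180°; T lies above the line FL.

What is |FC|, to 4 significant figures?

37.19

F is at the origin; FL is horizontal with |FL| = 44.2 and L on the −x side, so L = (-44.20, 0.000). A1 meets FL tangentially, so SL is at right angles to FL, so S = L + (0, 8.3) = (-44.20, 8.300). Since SC ⟂ CT (tangency), |ST| = √(8.3² + 39.2²) = 40.07 regardless of where C sits on A1. So T lies on both circle(F, 42.48) and circle(S, 40.07); the above-FL intersection is T = (-17.90, 38.53). C is the foot of the tangent from T: C = (-36.95, 4.266).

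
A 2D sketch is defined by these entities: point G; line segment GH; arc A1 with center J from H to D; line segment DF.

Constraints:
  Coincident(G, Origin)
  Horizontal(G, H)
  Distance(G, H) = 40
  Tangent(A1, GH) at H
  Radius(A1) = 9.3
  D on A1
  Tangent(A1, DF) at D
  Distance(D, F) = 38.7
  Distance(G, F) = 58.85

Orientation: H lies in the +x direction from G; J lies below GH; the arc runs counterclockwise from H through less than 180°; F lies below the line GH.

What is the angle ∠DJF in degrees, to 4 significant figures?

76.49°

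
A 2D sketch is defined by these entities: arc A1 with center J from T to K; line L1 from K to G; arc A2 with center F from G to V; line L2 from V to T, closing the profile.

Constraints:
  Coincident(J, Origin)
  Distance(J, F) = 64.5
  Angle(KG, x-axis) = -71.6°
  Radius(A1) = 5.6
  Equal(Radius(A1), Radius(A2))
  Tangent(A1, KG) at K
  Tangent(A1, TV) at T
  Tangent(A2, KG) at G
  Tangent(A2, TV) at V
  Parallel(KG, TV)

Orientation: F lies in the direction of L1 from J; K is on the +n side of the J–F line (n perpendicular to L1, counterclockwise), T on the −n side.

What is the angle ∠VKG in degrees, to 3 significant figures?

9.85°

Tangency of A1 to both parallel lines with radius 5.6 puts K and T at J ± 5.6·n: K = (5.31, 1.77), T = (-5.31, -1.77). Equal radii place G and V the same way about F: G = F + 5.6·n = (25.7, -59.4), V = F − 5.6·n = (15.0, -63.0). Then cos ∠VKG = KV·KG / (|KV||KG|), giving 9.85°.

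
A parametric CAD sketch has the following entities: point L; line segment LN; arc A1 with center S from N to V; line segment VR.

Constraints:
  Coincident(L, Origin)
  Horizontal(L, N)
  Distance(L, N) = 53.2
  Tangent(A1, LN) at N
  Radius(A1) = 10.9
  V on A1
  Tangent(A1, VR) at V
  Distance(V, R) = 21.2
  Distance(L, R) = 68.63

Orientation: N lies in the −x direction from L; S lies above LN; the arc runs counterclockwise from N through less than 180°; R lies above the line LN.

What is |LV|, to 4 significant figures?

48.81

Checks: |SN| = 10.90 ✓; |SV| = 10.90 ✓; ∠(SV, VR) = 90.00° ✓; |VR| = 21.20 ✓; |LR| = 68.63 ✓.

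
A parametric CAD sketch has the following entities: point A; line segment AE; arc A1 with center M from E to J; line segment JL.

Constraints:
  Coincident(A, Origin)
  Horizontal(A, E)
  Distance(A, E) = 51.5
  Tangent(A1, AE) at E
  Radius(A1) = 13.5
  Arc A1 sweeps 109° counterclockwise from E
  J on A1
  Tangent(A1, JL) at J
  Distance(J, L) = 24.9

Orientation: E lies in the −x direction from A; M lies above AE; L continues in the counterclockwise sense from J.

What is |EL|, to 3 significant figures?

41.7

On A1, E sits at bearing -90° from M; a 109° counterclockwise sweep puts J at bearing 19°, so J = M + 13.5·(cos 19°, sin 19°) = (-38.7, 17.9). Tangency of A1 to JL means the radius MJ is perpendicular to JL, so JL runs along (−sin 19°, cos 19°); with |JL| = 24.9, L = (-46.8, 41.4). Then |EL| = |L − E| = 41.7.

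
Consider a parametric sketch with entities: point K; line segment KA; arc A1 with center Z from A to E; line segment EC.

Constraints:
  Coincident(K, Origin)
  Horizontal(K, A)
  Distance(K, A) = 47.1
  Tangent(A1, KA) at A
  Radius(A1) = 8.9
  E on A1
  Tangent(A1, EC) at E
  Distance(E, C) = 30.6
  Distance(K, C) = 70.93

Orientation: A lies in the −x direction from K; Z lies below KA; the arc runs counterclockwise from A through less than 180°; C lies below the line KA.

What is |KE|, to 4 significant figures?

56.47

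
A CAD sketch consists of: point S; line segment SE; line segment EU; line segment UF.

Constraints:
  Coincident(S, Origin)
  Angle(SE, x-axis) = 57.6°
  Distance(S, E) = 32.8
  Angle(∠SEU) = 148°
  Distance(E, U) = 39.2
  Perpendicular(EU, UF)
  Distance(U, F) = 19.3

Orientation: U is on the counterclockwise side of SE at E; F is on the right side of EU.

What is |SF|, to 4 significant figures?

76.40

∠SEU = 148.0°, so EU runs at 57.6° + (180° − 148.0°) = 89.60° from the x-axis; with |EU| = 39.2, U = E + 39.2·(cos 89.60°, sin 89.60°) = (17.85, 66.89). EU is perpendicular to UF; with |UF| = 19.3 on the right of EU, F = U + 19.3·(1.000, -0.006981) = (37.15, 66.76). Then |SF| = |F − S| = 76.40.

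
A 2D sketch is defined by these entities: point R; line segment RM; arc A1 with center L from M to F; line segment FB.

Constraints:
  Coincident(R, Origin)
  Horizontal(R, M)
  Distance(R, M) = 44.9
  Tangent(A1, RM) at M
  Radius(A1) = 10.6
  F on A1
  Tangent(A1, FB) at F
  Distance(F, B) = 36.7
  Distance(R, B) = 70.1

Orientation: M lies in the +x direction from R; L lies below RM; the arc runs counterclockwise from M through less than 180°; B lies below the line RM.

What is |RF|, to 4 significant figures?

38.37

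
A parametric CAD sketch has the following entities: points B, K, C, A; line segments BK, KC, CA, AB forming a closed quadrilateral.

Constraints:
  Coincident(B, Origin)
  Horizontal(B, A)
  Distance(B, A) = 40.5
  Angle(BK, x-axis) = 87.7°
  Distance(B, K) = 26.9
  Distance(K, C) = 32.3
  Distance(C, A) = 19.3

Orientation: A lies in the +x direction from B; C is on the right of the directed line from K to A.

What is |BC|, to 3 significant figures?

21.3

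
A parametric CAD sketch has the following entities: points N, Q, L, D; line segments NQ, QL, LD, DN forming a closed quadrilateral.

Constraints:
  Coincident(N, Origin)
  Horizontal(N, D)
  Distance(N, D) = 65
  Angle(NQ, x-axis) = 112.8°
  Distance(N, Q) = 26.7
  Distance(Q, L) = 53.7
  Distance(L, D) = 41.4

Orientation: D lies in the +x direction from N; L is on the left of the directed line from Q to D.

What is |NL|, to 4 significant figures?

54.78

Checks: |QL| = 53.70 ✓; |LD| = 41.40 ✓.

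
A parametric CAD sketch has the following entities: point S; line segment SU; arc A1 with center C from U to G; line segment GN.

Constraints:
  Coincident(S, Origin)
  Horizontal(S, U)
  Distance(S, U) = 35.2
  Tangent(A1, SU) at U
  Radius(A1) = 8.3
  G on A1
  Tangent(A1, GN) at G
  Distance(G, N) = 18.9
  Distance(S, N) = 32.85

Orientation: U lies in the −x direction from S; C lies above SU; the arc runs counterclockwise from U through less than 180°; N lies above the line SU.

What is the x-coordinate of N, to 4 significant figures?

-22.13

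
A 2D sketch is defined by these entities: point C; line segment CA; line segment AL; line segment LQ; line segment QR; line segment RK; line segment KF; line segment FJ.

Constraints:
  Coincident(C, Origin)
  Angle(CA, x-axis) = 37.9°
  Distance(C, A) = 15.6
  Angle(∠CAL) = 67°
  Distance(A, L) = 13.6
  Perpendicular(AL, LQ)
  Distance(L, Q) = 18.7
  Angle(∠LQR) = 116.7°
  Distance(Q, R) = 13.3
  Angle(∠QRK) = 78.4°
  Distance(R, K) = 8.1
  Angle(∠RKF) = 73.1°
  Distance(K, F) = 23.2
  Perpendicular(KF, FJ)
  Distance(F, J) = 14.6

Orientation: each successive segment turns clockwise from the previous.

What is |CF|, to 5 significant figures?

17.010

C is at the origin; CA runs at 37.9° with length 15.6, so A = (12.310, 9.5828). ∠CAL = 67.0° gives AL at -75.100° from the x-axis; with |AL| = 13.6, L = (15.807, -3.5599). The perpendicularity gives LQ at right angles to AL, so LQ runs at -165.10°; with |LQ| = 18.7, Q = (-2.2645, -8.3682). ∠LQR = 116.7° gives QR at 131.60° from the x-axis; with |QR| = 13.3, R = (-11.095, 1.5775). ∠QRK = 78.4° gives RK at 30.000° from the x-axis; with |RK| = 8.1, K = (-4.0799, 5.6275). ∠RKF = 73.1° gives KF at -76.900° from the x-axis; with |KF| = 23.2, F = (1.1784, -16.969). Then |CF| = |F − C| = 17.010.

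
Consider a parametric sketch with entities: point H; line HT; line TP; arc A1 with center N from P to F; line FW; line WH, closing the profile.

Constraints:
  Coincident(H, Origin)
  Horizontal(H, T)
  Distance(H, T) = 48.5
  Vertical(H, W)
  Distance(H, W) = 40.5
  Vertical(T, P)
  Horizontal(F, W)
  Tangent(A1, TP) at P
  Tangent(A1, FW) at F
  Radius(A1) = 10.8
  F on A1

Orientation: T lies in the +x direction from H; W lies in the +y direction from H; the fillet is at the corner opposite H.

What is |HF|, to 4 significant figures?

55.33

H is at the origin; H and T share the same y with |HT| = 48.5 and T on the +x side, so T = (48.50, 0.000). HW is vertical with |HW| = 40.5 and W on the +y side, so W = (0.000, 40.50). The virtual corner opposite H is at (48.50, 40.50). Tangency of A1 to TP means the radius NP is perpendicular to TP and tangency of A1 to FW means the radius NF is perpendicular to FW, with radius 10.8, so the center N sits 10.8 in from both sides at N = (37.70, 29.70). That places the tangent points at P = (48.50, 29.70) on TP and F = (37.70, 40.50) on FW. Then |HF| = |F − H| = 55.33.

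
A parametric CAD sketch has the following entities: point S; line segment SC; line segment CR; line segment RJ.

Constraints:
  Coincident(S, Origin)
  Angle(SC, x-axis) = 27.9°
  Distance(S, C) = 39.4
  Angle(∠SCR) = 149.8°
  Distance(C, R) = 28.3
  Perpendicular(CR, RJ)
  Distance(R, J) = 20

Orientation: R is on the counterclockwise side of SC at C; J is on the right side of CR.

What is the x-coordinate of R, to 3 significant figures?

49.8

S is at the origin; SC runs at 27.9° with length 39.4, so C = 39.4·(cos 27.9°, sin 27.9°) = (34.8, 18.4). ∠SCR = 149.8°, so CR runs at 27.9° + (180° − 149.8°) = 58.1° from the x-axis; with |CR| = 28.3, R = C + 28.3·(cos 58.1°, sin 58.1°) = (49.8, 42.5). So R.x = 49.8.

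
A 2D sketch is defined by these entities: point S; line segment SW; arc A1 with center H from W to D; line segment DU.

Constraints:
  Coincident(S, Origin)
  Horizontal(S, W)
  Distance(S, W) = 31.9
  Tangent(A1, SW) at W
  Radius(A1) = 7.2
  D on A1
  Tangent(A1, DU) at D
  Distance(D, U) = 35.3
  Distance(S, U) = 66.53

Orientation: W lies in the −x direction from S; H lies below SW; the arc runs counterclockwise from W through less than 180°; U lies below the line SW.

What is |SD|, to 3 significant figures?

37.8

S is at the origin; SW is horizontal with |SW| = 31.9 and W on the −x side, so W = (-31.9, 0.00). Since A1 is tangent to SW there, HW ⟂ SW, so H = W + (0, -7.2) = (-31.9, -7.20). Since HD ⟂ DU (tangency), |HU| = √(7.2² + 35.3²) = 36.0 regardless of where D sits on A1. So U lies on both circle(S, 66.53) and circle(H, 36.0); the below-SW intersection is U = (-58.7, -31.2). D is the foot of the tangent from U: D = (-37.7, -2.90).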